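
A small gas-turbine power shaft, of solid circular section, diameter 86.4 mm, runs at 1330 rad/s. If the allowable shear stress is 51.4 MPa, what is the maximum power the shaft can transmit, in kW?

J = πd⁴/32 = π(0.0864)⁴/32 = 5.471×10^-6 m⁴.
T_max = τ_allow·J/r = 5.14×10^7 × 5.471×10^-6 / 0.0432 = 6509 N·m.
ω = 1330 rad/s, so P_max = T_max·ω = 8.657×10^6 W.

8660 kW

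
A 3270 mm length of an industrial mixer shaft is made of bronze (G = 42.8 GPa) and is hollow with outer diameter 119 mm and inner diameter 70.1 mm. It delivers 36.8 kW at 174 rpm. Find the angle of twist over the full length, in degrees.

ω = 2π·174/60 = 18.22 rad/s, so T = P/ω = 36.8×10³ / 18.22 = 2020 N·m.
J = π(d_o⁴ − d_i⁴)/32 = π(0.119⁴ − 0.0701⁴)/32 = 1.732×10^-5 m⁴.
θ = T·L/(G·J) = 2020 × 3.27 / (42.8×10⁹ × 1.732×10^-5) = 8.911×10^-3 rad.

0.511°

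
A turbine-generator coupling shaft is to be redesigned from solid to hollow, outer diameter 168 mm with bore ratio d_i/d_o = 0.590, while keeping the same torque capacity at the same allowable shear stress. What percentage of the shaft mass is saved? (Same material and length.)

28.9 %

Equal τ_max and T ⇒ the solid shaft needs d_s³ = d_o³(1−k⁴), so d_s = 168·(1−0.590⁴)^(1/3) = 160.9 mm.
Area ratio A_h/A_s = d_o²(1−k²)/d_s² = (1−k²)/(1−k⁴)^(2/3) = 0.7105.
Mass saving = 1 − 0.7105 = 28.9 %.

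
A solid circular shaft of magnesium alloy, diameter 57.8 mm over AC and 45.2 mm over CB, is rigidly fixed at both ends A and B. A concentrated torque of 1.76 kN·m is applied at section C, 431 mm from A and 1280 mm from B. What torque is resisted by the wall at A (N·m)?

Compatibility: T_A·a/J_AC = T_B·b/J_CB with T_A + T_B = T₀.
J_AC = 1.10×10^-6 m⁴, J_CB = 4.10×10^-7 m⁴, so T_A = T₀·(J_AC/a)/((J_AC/a)+(J_CB/b)) = 1563 N·m, T_B = 196.8 N·m.

1560 N·m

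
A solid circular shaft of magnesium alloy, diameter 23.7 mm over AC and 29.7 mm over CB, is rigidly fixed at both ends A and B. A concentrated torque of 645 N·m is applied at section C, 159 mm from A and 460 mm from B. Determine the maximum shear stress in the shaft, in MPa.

133 MPa

Compatibility: T_A·a/J_AC = T_B·b/J_CB with T_A + T_B = T₀.
J_AC = 3.10×10^-8 m⁴, J_CB = 7.64×10^-8 m⁴, so T_A = T₀·(J_AC/a)/((J_AC/a)+(J_CB/b)) = 348.2 N·m, T_B = 296.8 N·m.
τ in each portion: τ_AC = 1.33×10^8 Pa, τ_CB = 5.77×10^7 Pa; maximum is in AC.
τ_max = T_AC·r/J = 348.2·0.0118/3.10×10^-8 = 1.332×10^8 Pa.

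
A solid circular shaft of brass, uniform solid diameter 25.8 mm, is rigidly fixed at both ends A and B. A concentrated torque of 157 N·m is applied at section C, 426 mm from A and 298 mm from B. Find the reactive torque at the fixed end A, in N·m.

64.6 N·m

With uniform GJ and both ends fixed, compatibility θ_AC = θ_CB gives T_A·a = T_B·b, together with T_A + T_B = T₀.
T_A = T₀·b/(a+b) = 157.0·298/724.0 = 64.62 N·m; T_B = 92.38 N·m.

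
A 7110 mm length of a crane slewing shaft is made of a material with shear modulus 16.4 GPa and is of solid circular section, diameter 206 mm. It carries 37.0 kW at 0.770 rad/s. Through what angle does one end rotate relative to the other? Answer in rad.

ω = 0.770 rad/s, so T = P/ω = 37.0×10³ / 0.7700 = 48050 N·m.
J = πd⁴/32 = π(0.206)⁴/32 = 1.768×10^-4 m⁴.
θ = T·L/(G·J) = 48050 × 7.11 / (16.4×10⁹ × 1.768×10^-4) = 0.1178 rad.

0.118 rad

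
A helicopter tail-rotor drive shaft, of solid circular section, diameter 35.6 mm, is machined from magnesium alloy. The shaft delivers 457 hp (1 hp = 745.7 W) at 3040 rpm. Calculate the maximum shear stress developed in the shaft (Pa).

1.21e8 Pa

ω = 2π·3040/60 = 318.3 rad/s, so T = P/ω = 457×745.7 / 318.3 = 1070 N·m.
J = πd⁴/32 = π(0.0356)⁴/32 = 1.577×10^-7 m⁴.
τ_max = T·r/J = 1070 × 0.0178 / 1.577×10^-7 = 1.208×10^8 Pa.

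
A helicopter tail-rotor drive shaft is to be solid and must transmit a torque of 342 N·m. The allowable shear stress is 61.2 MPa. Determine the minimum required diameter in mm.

For a solid shaft τ_max = 16T/(πd³), so d = (16T/(π τ_allow))^(1/3) = (16·342.0/(π·6.12×10^7))^(1/3) = 0.03053 m.

30.5 mm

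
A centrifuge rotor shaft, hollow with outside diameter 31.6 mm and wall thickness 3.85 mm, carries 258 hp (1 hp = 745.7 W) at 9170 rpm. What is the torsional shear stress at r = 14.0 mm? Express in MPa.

ω = 2π·9170/60 = 960.3 rad/s, so T = P/ω = 258×745.7 / 960.3 = 200.3 N·m.
J = π(d_o⁴ − d_i⁴)/32 = π(0.0316⁴ − 0.0239⁴)/32 = 6.586×10^-8 m⁴.
Shear stress varies linearly with radius: τ = T·r/J = 200.3 × 0.0140 / 6.586×10^-8 = 4.259×10^7 Pa.

42.6 MPa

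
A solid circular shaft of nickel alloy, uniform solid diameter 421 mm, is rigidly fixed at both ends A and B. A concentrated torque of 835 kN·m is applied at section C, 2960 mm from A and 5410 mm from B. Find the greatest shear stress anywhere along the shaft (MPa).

With uniform GJ and both ends fixed, compatibility θ_AC = θ_CB gives T_A·a = T_B·b, together with T_A + T_B = T₀.
T_A = T₀·b/(a+b) = 835000·5410/8370 = 539700 N·m; T_B = 295300 N·m.
τ in each portion: τ_AC = 3.68×10^7 Pa, τ_CB = 2.02×10^7 Pa; maximum is in AC.
τ_max = T_AC·r/J = 539700·0.210/3.08×10^-3 = 3.684×10^7 Pa.

36.8 MPa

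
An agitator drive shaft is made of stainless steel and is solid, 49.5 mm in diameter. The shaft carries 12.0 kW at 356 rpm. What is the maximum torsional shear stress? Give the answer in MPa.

ω = 2π·356/60 = 37.28 rad/s, so T = P/ω = 12.0×10³ / 37.28 = 321.9 N·m.
J = πd⁴/32 = π(0.0495)⁴/32 = 5.894×10^-7 m⁴.
τ_max = T·r/J = 321.9 × 0.0248 / 5.894×10^-7 = 1.352×10^7 Pa.

13.5 MPa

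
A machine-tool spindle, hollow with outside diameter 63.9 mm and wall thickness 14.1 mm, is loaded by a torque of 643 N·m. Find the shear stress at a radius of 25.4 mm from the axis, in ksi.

1.60 ksi

J = π(d_o⁴ − d_i⁴)/32 = π(0.0639⁴ − 0.0357⁴)/32 = 1.477×10^-6 m⁴.
Shear stress varies linearly with radius: τ = T·r/J = 643.0 × 0.0254 / 1.477×10^-6 = 1.105×10^7 Pa.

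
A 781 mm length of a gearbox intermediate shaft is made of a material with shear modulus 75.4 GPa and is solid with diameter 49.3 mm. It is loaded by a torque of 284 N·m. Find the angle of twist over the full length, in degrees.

J = πd⁴/32 = π(0.0493)⁴/32 = 5.799×10^-7 m⁴.
θ = T·L/(G·J) = 284.0 × 0.781 / (75.4×10⁹ × 5.799×10^-7) = 5.072×10^-3 rad.

0.291°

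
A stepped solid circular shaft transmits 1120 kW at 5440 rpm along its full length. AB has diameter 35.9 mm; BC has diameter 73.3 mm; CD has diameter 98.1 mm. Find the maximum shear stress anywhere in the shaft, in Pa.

ω = 2π·5440/60 = 569.7 rad/s, so T = P/ω = 1120×10³ / 569.7 = 1966 N·m.
Under the same torque, τ_max = 16T/(πd³) is largest where d is smallest — segment AB (d = 35.9 mm).
τ_max = 16·1966/(π·(0.0359)³) = 2.164×10^8 Pa.

2.16e8 Pa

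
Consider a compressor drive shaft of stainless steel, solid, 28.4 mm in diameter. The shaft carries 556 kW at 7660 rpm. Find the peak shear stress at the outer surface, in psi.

ω = 2π·7660/60 = 802.2 rad/s, so T = P/ω = 556×10³ / 802.2 = 693.1 N·m.
J = πd⁴/32 = π(0.0284)⁴/32 = 6.387×10^-8 m⁴.
τ_max = T·r/J = 693.1 × 0.0142 / 6.387×10^-8 = 1.541×10^8 Pa.

22400 psi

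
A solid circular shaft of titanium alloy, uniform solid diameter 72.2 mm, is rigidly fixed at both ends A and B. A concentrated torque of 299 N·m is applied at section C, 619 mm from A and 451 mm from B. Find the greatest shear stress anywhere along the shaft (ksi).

0.339 ksi

With uniform GJ and both ends fixed, compatibility θ_AC = θ_CB gives T_A·a = T_B·b, together with T_A + T_B = T₀.
T_A = T₀·b/(a+b) = 299.0·451/1070 = 126.0 N·m; T_B = 173.0 N·m.
τ in each portion: τ_AC = 1.71×10^6 Pa, τ_CB = 2.34×10^6 Pa; maximum is in CB.
τ_max = T_CB·r/J = 173.0·0.0361/2.67×10^-6 = 2.341×10^6 Pa.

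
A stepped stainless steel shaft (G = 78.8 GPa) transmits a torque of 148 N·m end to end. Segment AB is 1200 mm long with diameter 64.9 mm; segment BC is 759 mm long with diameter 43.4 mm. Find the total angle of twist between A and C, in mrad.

J_AB = π(0.0649)⁴/32 = 1.74×10^-6 m⁴; J_BC = π(0.0434)⁴/32 = 3.48×10^-7 m⁴.
θ = (T/G)·Σ L_i/J_i = (148.0/78.8×10⁹)·(1.20/1.74×10^-6 + 0.759/3.48×10^-7) = 5.387×10^-3 rad.

5.39 mrad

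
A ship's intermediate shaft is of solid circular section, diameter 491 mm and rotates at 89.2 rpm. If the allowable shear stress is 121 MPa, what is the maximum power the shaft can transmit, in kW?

J = πd⁴/32 = π(0.491)⁴/32 = 5.706×10^-3 m⁴.
T_max = τ_allow·J/r = 1.21×10^8 × 5.706×10^-3 / 0.245 = 2.812e6 N·m.
ω = 2π·89.2/60 = 9.341 rad/s, so P_max = T_max·ω = 2.627×10^7 W.

26300 kW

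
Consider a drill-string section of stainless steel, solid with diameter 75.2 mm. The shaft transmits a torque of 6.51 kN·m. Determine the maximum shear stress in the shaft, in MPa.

78.0 MPa

J = πd⁴/32 = π(0.0752)⁴/32 = 3.140×10^-6 m⁴.
τ_max = T·r/J = 6510 × 0.0376 / 3.140×10^-6 = 7.796×10^7 Pa.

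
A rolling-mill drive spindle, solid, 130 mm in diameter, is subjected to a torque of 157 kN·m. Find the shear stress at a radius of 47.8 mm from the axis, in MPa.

J = πd⁴/32 = π(0.130)⁴/32 = 2.804×10^-5 m⁴.
Shear stress varies linearly with radius: τ = T·r/J = 157000 × 0.0478 / 2.804×10^-5 = 2.676×10^8 Pa.

268 MPa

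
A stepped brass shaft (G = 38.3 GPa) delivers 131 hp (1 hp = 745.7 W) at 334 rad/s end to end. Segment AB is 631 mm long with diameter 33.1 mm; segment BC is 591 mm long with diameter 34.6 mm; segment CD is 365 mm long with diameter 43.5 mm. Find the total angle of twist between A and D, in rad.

ω = 334 rad/s, so T = P/ω = 131×745.7 / 334.0 = 292.5 N·m.
J_AB = π(0.0331)⁴/32 = 1.18×10^-7 m⁴; J_BC = π(0.0346)⁴/32 = 1.41×10^-7 m⁴; J_CD = π(0.0435)⁴/32 = 3.52×10^-7 m⁴.
θ = (T/G)·Σ L_i/J_i = (292.5/38.3×10⁹)·(0.631/1.18×10^-7 + 0.591/1.41×10^-7 + 0.365/3.52×10^-7) = 0.08089 rad.

0.0809 rad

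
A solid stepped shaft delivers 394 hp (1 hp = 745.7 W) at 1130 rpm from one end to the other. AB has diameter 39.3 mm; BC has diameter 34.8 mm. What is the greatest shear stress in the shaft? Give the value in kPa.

300000 kPa

ω = 2π·1130/60 = 118.3 rad/s, so T = P/ω = 394×745.7 / 118.3 = 2483 N·m.
Under the same torque, τ_max = 16T/(πd³) is largest where d is smallest — segment BC (d = 34.8 mm).
τ_max = 16·2483/(π·(0.0348)³) = 3.000×10^8 Pa.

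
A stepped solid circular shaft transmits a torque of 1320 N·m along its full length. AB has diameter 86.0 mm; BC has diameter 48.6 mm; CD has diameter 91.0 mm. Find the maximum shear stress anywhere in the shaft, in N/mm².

58.6 N/mm²

Under the same torque, τ_max = 16T/(πd³) is largest where d is smallest — segment BC (d = 48.6 mm).
τ_max = 16·1320/(π·(0.0486)³) = 5.856×10^7 Pa.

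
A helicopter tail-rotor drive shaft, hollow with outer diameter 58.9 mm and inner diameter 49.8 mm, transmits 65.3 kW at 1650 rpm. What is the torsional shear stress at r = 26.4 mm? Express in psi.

2500 psi

ω = 2π·1650/60 = 172.8 rad/s, so T = P/ω = 65.3×10³ / 172.8 = 377.9 N·m.
J = π(d_o⁴ − d_i⁴)/32 = π(0.0589⁴ − 0.0498⁴)/32 = 5.777×10^-7 m⁴.
Shear stress varies linearly with radius: τ = T·r/J = 377.9 × 0.0264 / 5.777×10^-7 = 1.727×10^7 Pa.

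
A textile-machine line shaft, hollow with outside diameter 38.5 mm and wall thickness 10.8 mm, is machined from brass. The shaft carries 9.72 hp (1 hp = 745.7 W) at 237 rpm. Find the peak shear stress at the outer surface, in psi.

3930 psi

ω = 2π·237/60 = 24.82 rad/s, so T = P/ω = 9.72×745.7 / 24.82 = 292.0 N·m.
J = π(d_o⁴ − d_i⁴)/32 = π(0.0385⁴ − 0.0169⁴)/32 = 2.077×10^-7 m⁴.
τ_max = T·r/J = 292.0 × 0.0192 / 2.077×10^-7 = 2.707×10^7 Pa.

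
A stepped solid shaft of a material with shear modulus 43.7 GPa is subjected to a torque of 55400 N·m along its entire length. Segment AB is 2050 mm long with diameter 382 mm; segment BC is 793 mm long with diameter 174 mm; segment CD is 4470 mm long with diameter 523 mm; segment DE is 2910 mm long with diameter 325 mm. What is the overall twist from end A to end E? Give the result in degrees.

J_AB = π(0.382)⁴/32 = 2.09×10^-3 m⁴; J_BC = π(0.174)⁴/32 = 9.00×10^-5 m⁴; J_CD = π(0.523)⁴/32 = 7.35×10^-3 m⁴; J_DE = π(0.325)⁴/32 = 1.10×10^-3 m⁴.
θ = (T/G)·Σ L_i/J_i = (55400/43.7×10⁹)·(2.05/2.09×10^-3 + 0.793/9.00×10^-5 + 4.47/7.35×10^-3 + 2.91/1.10×10^-3) = 0.01655 rad.

0.948°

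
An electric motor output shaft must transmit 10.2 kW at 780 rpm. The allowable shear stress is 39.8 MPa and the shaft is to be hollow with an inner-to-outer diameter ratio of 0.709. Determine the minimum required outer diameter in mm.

ω = 2π·780/60 = 81.68 rad/s, so T = P/ω = 10.2×10³ / 81.68 = 124.9 N·m.
For a hollow shaft with d_i/d_o = 0.709: τ_max = 16T/(π d_o³ (1−k⁴)), so d_o = [16T/(π τ_allow (1−k⁴))]^(1/3) = [16·124.9/(π·3.98×10^7·0.7473)]^(1/3) = 0.02776 m.

27.8 mm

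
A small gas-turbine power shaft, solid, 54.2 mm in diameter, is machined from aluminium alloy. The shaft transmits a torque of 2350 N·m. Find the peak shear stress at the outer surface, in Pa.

7.52e7 Pa

J = πd⁴/32 = π(0.0542)⁴/32 = 8.472×10^-7 m⁴.
τ_max = T·r/J = 2350 × 0.0271 / 8.472×10^-7 = 7.517×10^7 Pa.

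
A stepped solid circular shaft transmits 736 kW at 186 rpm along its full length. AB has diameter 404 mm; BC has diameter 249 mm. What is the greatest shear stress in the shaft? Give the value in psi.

1810 psi

ω = 2π·186/60 = 19.48 rad/s, so T = P/ω = 736×10³ / 19.48 = 37790 N·m.
Under the same torque, τ_max = 16T/(πd³) is largest where d is smallest — segment BC (d = 249 mm).
τ_max = 16·37790/(π·(0.249)³) = 1.247×10^7 Pa.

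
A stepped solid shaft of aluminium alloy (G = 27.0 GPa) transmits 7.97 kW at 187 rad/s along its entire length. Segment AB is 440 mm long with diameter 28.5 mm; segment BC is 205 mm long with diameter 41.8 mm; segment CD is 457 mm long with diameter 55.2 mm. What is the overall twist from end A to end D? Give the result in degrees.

ω = 187 rad/s, so T = P/ω = 7.97×10³ / 187.0 = 42.62 N·m.
J_AB = π(0.0285)⁴/32 = 6.48×10^-8 m⁴; J_BC = π(0.0418)⁴/32 = 3.00×10^-7 m⁴; J_CD = π(0.0552)⁴/32 = 9.11×10^-7 m⁴.
θ = (T/G)·Σ L_i/J_i = (42.62/27.0×10⁹)·(0.440/6.48×10^-8 + 0.205/3.00×10^-7 + 0.457/9.11×10^-7) = 0.01259 rad.

0.722°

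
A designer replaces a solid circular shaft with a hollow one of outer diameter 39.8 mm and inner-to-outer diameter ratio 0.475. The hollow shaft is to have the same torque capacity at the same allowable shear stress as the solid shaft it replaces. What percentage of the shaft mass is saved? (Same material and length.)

Equal τ_max and T ⇒ the solid shaft needs d_s³ = d_o³(1−k⁴), so d_s = 39.8·(1−0.475⁴)^(1/3) = 39.11 mm.
Area ratio A_h/A_s = d_o²(1−k²)/d_s² = (1−k²)/(1−k⁴)^(2/3) = 0.8018.
Mass saving = 1 − 0.8018 = 19.8 %.

19.8 %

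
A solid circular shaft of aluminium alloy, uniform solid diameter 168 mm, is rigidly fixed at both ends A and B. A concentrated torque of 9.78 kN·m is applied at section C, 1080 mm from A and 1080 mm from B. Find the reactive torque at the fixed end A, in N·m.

4890 N·m

With uniform GJ and both ends fixed, compatibility θ_AC = θ_CB gives T_A·a = T_B·b, together with T_A + T_B = T₀.
T_A = T₀·b/(a+b) = 9780·1080/2160 = 4890 N·m; T_B = 4890 N·m.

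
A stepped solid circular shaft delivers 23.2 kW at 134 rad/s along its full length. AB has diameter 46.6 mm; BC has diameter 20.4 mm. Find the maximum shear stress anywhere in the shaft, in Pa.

ω = 134 rad/s, so T = P/ω = 23.2×10³ / 134.0 = 173.1 N·m.
Under the same torque, τ_max = 16T/(πd³) is largest where d is smallest — segment BC (d = 20.4 mm).
τ_max = 16·173.1/(π·(0.0204)³) = 1.039×10^8 Pa.

1.04e8 Pa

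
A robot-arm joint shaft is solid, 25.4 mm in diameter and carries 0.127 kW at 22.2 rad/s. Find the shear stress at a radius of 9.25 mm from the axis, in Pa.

1.29e6 Pa

ω = 22.2 rad/s, so T = P/ω = 0.127×10³ / 22.20 = 5.721 N·m.
J = πd⁴/32 = π(0.0254)⁴/32 = 4.086×10^-8 m⁴.
Shear stress varies linearly with radius: τ = T·r/J = 5.721 × 0.00925 / 4.086×10^-8 = 1.295×10^6 Pa.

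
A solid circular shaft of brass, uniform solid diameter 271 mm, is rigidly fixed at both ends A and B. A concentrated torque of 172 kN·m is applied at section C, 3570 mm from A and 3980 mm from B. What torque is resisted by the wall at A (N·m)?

90700 N·m

With uniform GJ and both ends fixed, compatibility θ_AC = θ_CB gives T_A·a = T_B·b, together with T_A + T_B = T₀.
T_A = T₀·b/(a+b) = 172000·3980/7550 = 90670 N·m; T_B = 81330 N·m.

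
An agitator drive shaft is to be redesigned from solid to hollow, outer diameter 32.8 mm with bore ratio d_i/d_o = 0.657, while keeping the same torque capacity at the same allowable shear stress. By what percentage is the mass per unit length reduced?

Equal τ_max and T ⇒ the solid shaft needs d_s³ = d_o³(1−k⁴), so d_s = 32.8·(1−0.657⁴)^(1/3) = 30.62 mm.
Area ratio A_h/A_s = d_o²(1−k²)/d_s² = (1−k²)/(1−k⁴)^(2/3) = 0.6521.
Mass saving = 1 − 0.6521 = 34.8 %.

34.8 %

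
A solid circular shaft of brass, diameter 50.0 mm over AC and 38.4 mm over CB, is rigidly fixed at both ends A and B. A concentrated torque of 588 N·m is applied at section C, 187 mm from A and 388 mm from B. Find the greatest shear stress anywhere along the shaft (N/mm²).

Compatibility: T_A·a/J_AC = T_B·b/J_CB with T_A + T_B = T₀.
J_AC = 6.14×10^-7 m⁴, J_CB = 2.13×10^-7 m⁴, so T_A = T₀·(J_AC/a)/((J_AC/a)+(J_CB/b)) = 503.6 N·m, T_B = 84.43 N·m.
τ in each portion: τ_AC = 2.05×10^7 Pa, τ_CB = 7.59×10^6 Pa; maximum is in AC.
τ_max = T_AC·r/J = 503.6·0.0250/6.14×10^-7 = 2.052×10^7 Pa.

20.5 N/mm²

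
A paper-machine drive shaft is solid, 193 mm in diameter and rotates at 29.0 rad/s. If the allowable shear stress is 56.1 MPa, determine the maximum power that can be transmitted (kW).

J = πd⁴/32 = π(0.193)⁴/32 = 1.362×10^-4 m⁴.
T_max = τ_allow·J/r = 5.61×10^7 × 1.362×10^-4 / 0.0965 = 79190 N·m.
ω = 29.0 rad/s, so P_max = T_max·ω = 2.296×10^6 W.

2300 kW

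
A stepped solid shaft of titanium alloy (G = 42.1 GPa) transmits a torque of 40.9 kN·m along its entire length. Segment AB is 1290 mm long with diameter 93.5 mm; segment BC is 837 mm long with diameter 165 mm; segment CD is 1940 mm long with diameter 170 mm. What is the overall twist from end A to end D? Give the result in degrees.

J_AB = π(0.0935)⁴/32 = 7.50×10^-6 m⁴; J_BC = π(0.165)⁴/32 = 7.28×10^-5 m⁴; J_CD = π(0.170)⁴/32 = 8.20×10^-5 m⁴.
θ = (T/G)·Σ L_i/J_i = (40900/42.1×10⁹)·(1.29/7.50×10^-6 + 0.837/7.28×10^-5 + 1.94/8.20×10^-5) = 0.2012 rad.

11.5°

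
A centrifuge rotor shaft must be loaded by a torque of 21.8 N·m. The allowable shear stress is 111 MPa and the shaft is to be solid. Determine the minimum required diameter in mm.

For a solid shaft τ_max = 16T/(πd³), so d = (16T/(π τ_allow))^(1/3) = (16·21.80/(π·1.11×10^8))^(1/3) = 0.01000 m.

10.0 mm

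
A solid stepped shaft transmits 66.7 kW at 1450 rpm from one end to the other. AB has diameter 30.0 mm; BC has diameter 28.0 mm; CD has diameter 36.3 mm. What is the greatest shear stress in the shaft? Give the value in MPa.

102 MPa

ω = 2π·1450/60 = 151.8 rad/s, so T = P/ω = 66.7×10³ / 151.8 = 439.3 N·m.
Under the same torque, τ_max = 16T/(πd³) is largest where d is smallest — segment BC (d = 28.0 mm).
τ_max = 16·439.3/(π·(0.0280)³) = 1.019×10^8 Pa.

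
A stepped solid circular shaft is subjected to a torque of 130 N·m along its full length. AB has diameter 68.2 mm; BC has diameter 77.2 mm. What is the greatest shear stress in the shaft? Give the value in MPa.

Under the same torque, τ_max = 16T/(πd³) is largest where d is smallest — segment AB (d = 68.2 mm).
τ_max = 16·130.0/(π·(0.0682)³) = 2.087×10^6 Pa.

2.09 MPa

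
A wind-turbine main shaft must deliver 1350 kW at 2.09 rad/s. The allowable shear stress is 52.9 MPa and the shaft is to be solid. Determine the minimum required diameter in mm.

396 mm

ω = 2.09 rad/s, so T = P/ω = 1350×10³ / 2.090 = 645900 N·m.
For a solid shaft τ_max = 16T/(πd³), so d = (16T/(π τ_allow))^(1/3) = (16·645900/(π·5.29×10^7))^(1/3) = 0.3962 m.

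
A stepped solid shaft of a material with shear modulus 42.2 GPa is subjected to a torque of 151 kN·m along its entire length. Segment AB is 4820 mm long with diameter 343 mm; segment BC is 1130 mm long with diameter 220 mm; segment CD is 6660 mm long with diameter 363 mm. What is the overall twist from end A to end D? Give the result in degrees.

2.54°

J_AB = π(0.343)⁴/32 = 1.36×10^-3 m⁴; J_BC = π(0.220)⁴/32 = 2.30×10^-4 m⁴; J_CD = π(0.363)⁴/32 = 1.70×10^-3 m⁴.
θ = (T/G)·Σ L_i/J_i = (151000/42.2×10⁹)·(4.82/1.36×10^-3 + 1.13/2.30×10^-4 + 6.66/1.70×10^-3) = 0.04425 rad.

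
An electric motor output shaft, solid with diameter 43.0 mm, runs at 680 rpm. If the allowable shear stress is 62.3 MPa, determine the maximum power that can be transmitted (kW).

69.3 kW

J = πd⁴/32 = π(0.0430)⁴/32 = 3.356×10^-7 m⁴.
T_max = τ_allow·J/r = 6.23×10^7 × 3.356×10^-7 / 0.0215 = 972.6 N·m.
ω = 2π·680/60 = 71.21 rad/s, so P_max = T_max·ω = 6.926×10^4 W.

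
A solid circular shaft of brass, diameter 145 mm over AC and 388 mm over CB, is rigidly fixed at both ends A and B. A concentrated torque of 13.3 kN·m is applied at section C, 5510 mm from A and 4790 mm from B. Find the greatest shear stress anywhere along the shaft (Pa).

Compatibility: T_A·a/J_AC = T_B·b/J_CB with T_A + T_B = T₀.
J_AC = 4.34×10^-5 m⁴, J_CB = 2.22×10^-3 m⁴, so T_A = T₀·(J_AC/a)/((J_AC/a)+(J_CB/b)) = 221.8 N·m, T_B = 13080 N·m.
τ in each portion: τ_AC = 3.70×10^5 Pa, τ_CB = 1.14×10^6 Pa; maximum is in CB.
τ_max = T_CB·r/J = 13080·0.194/2.22×10^-3 = 1.140×10^6 Pa.

1.14e6 Pa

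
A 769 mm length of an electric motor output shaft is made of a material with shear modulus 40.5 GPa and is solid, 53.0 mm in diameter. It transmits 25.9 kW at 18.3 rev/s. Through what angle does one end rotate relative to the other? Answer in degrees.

ω = 2π·18.3 = 115.0 rad/s, so T = P/ω = 25.9×10³ / 115.0 = 225.3 N·m.
J = πd⁴/32 = π(0.0530)⁴/32 = 7.746×10^-7 m⁴.
θ = T·L/(G·J) = 225.3 × 0.769 / (40.5×10⁹ × 7.746×10^-7) = 5.521×10^-3 rad.

0.316°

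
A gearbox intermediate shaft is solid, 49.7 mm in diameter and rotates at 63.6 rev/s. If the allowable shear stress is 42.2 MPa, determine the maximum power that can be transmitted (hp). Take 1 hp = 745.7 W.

545 hp

J = πd⁴/32 = π(0.0497)⁴/32 = 5.990×10^-7 m⁴.
T_max = τ_allow·J/r = 4.22×10^7 × 5.990×10^-7 / 0.0249 = 1017 N·m.
ω = 2π·63.6 = 399.6 rad/s, so P_max = T_max·ω = 4.065×10^5 W.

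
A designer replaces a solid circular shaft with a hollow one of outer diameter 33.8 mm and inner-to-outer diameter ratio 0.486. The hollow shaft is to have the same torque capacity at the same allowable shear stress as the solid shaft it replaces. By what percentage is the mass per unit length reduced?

20.6 %

Equal τ_max and T ⇒ the solid shaft needs d_s³ = d_o³(1−k⁴), so d_s = 33.8·(1−0.486⁴)^(1/3) = 33.16 mm.
Area ratio A_h/A_s = d_o²(1−k²)/d_s² = (1−k²)/(1−k⁴)^(2/3) = 0.7936.
Mass saving = 1 − 0.7936 = 20.6 %.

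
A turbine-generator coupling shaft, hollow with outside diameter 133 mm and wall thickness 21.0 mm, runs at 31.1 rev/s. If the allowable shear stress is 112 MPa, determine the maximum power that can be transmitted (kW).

J = π(d_o⁴ − d_i⁴)/32 = π(0.133⁴ − 0.0910⁴)/32 = 2.399×10^-5 m⁴.
T_max = τ_allow·J/r = 1.12×10^8 × 2.399×10^-5 / 0.0665 = 40400 N·m.
ω = 2π·31.1 = 195.4 rad/s, so P_max = T_max·ω = 7.894×10^6 W.

7890 kW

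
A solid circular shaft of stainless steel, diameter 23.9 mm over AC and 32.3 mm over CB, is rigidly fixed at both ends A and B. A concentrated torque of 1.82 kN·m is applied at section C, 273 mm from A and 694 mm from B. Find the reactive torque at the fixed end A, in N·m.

Compatibility: T_A·a/J_AC = T_B·b/J_CB with T_A + T_B = T₀.
J_AC = 3.20×10^-8 m⁴, J_CB = 1.07×10^-7 m⁴, so T_A = T₀·(J_AC/a)/((J_AC/a)+(J_CB/b)) = 787.1 N·m, T_B = 1033 N·m.

787 N·m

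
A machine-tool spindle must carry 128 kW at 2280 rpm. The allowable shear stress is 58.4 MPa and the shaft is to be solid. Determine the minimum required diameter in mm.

ω = 2π·2280/60 = 238.8 rad/s, so T = P/ω = 128×10³ / 238.8 = 536.1 N·m.
For a solid shaft τ_max = 16T/(πd³), so d = (16T/(π τ_allow))^(1/3) = (16·536.1/(π·5.84×10^7))^(1/3) = 0.03602 m.

36.0 mm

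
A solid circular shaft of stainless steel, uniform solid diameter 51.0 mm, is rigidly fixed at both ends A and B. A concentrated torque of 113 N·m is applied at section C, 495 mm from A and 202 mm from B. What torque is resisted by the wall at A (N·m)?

32.7 N·m

With uniform GJ and both ends fixed, compatibility θ_AC = θ_CB gives T_A·a = T_B·b, together with T_A + T_B = T₀.
T_A = T₀·b/(a+b) = 113.0·202/697.0 = 32.75 N·m; T_B = 80.25 N·m.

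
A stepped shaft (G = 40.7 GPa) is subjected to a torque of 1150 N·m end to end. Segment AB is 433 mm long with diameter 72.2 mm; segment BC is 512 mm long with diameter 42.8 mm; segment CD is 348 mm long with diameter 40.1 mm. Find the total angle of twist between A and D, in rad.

J_AB = π(0.0722)⁴/32 = 2.67×10^-6 m⁴; J_BC = π(0.0428)⁴/32 = 3.29×10^-7 m⁴; J_CD = π(0.0401)⁴/32 = 2.54×10^-7 m⁴.
θ = (T/G)·Σ L_i/J_i = (1150/40.7×10⁹)·(0.433/2.67×10^-6 + 0.512/3.29×10^-7 + 0.348/2.54×10^-7) = 0.08723 rad.

0.0872 rad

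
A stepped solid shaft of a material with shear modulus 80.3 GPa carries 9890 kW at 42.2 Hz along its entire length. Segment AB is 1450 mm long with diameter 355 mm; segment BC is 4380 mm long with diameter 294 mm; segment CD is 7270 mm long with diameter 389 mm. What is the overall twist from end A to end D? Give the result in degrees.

0.270°

ω = 2π·42.2 = 265.2 rad/s, so T = P/ω = 9890×10³ / 265.2 = 37300 N·m.
J_AB = π(0.355)⁴/32 = 1.56×10^-3 m⁴; J_BC = π(0.294)⁴/32 = 7.33×10^-4 m⁴; J_CD = π(0.389)⁴/32 = 2.25×10^-3 m⁴.
θ = (T/G)·Σ L_i/J_i = (37300/80.3×10⁹)·(1.45/1.56×10^-3 + 4.38/7.33×10^-4 + 7.27/2.25×10^-3) = 4.708×10^-3 rad.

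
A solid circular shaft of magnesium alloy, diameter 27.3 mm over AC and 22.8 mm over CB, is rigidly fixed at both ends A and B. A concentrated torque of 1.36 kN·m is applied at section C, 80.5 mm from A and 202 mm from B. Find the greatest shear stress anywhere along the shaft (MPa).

285 MPa

Compatibility: T_A·a/J_AC = T_B·b/J_CB with T_A + T_B = T₀.
J_AC = 5.45×10^-8 m⁴, J_CB = 2.65×10^-8 m⁴, so T_A = T₀·(J_AC/a)/((J_AC/a)+(J_CB/b)) = 1139 N·m, T_B = 220.9 N·m.
τ in each portion: τ_AC = 2.85×10^8 Pa, τ_CB = 9.49×10^7 Pa; maximum is in AC.
τ_max = T_AC·r/J = 1139·0.0137/5.45×10^-8 = 2.851×10^8 Pa.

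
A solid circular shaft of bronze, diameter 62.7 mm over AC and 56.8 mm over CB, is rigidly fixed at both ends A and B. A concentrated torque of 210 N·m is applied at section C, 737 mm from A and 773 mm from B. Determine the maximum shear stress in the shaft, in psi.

383 psi

Compatibility: T_A·a/J_AC = T_B·b/J_CB with T_A + T_B = T₀.
J_AC = 1.52×10^-6 m⁴, J_CB = 1.02×10^-6 m⁴, so T_A = T₀·(J_AC/a)/((J_AC/a)+(J_CB/b)) = 127.9 N·m, T_B = 82.12 N·m.
τ in each portion: τ_AC = 2.64×10^6 Pa, τ_CB = 2.28×10^6 Pa; maximum is in AC.
τ_max = T_AC·r/J = 127.9·0.0314/1.52×10^-6 = 2.642×10^6 Pa.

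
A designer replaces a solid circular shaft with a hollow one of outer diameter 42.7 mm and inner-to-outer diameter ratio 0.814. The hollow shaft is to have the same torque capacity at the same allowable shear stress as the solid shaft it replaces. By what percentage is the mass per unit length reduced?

Equal τ_max and T ⇒ the solid shaft needs d_s³ = d_o³(1−k⁴), so d_s = 42.7·(1−0.814⁴)^(1/3) = 35.22 mm.
Area ratio A_h/A_s = d_o²(1−k²)/d_s² = (1−k²)/(1−k⁴)^(2/3) = 0.4961.
Mass saving = 1 − 0.4961 = 50.4 %.

50.4 %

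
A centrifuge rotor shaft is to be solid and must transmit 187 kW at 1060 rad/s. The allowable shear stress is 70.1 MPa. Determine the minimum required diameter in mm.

23.4 mm

ω = 1060 rad/s, so T = P/ω = 187×10³ / 1060 = 176.4 N·m.
For a solid shaft τ_max = 16T/(πd³), so d = (16T/(π τ_allow))^(1/3) = (16·176.4/(π·7.01×10^7))^(1/3) = 0.02340 m.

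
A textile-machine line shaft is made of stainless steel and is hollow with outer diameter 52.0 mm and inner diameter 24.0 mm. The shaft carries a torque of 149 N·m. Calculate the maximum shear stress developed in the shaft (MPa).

5.65 MPa

J = π(d_o⁴ − d_i⁴)/32 = π(0.0520⁴ − 0.0240⁴)/32 = 6.852×10^-7 m⁴.
τ_max = T·r/J = 149.0 × 0.0260 / 6.852×10^-7 = 5.653×10^6 Pa.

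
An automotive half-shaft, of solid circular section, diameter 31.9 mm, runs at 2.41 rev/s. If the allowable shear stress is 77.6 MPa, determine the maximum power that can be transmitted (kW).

7.49 kW

J = πd⁴/32 = π(0.0319)⁴/32 = 1.017×10^-7 m⁴.
T_max = τ_allow·J/r = 7.76×10^7 × 1.017×10^-7 / 0.0159 = 494.6 N·m.
ω = 2π·2.41 = 15.14 rad/s, so P_max = T_max·ω = 7490 W.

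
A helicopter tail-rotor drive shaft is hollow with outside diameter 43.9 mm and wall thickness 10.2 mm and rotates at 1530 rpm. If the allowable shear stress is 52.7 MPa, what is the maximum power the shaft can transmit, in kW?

J = π(d_o⁴ − d_i⁴)/32 = π(0.0439⁴ − 0.0235⁴)/32 = 3.347×10^-7 m⁴.
T_max = τ_allow·J/r = 5.27×10^7 × 3.347×10^-7 / 0.0220 = 803.6 N·m.
ω = 2π·1530/60 = 160.2 rad/s, so P_max = T_max·ω = 1.287×10^5 W.

129 kW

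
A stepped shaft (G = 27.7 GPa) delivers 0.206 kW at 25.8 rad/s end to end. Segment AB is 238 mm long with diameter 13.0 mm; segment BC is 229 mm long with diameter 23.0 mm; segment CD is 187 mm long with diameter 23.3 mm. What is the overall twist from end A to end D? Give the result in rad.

ω = 25.8 rad/s, so T = P/ω = 0.206×10³ / 25.80 = 7.984 N·m.
J_AB = π(0.0130)⁴/32 = 2.80×10^-9 m⁴; J_BC = π(0.0230)⁴/32 = 2.75×10^-8 m⁴; J_CD = π(0.0233)⁴/32 = 2.89×10^-8 m⁴.
θ = (T/G)·Σ L_i/J_i = (7.984/27.7×10⁹)·(0.238/2.80×10^-9 + 0.229/2.75×10^-8 + 0.187/2.89×10^-8) = 0.02873 rad.

0.0287 rad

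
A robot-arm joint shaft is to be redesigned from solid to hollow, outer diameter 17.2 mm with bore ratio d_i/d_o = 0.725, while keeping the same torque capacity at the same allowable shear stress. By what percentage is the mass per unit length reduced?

Equal τ_max and T ⇒ the solid shaft needs d_s³ = d_o³(1−k⁴), so d_s = 17.2·(1−0.725⁴)^(1/3) = 15.44 mm.
Area ratio A_h/A_s = d_o²(1−k²)/d_s² = (1−k²)/(1−k⁴)^(2/3) = 0.5885.
Mass saving = 1 − 0.5885 = 41.2 %.

41.2 %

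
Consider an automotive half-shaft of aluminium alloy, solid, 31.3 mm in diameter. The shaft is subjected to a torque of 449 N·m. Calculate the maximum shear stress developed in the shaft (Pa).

J = πd⁴/32 = π(0.0313)⁴/32 = 9.423×10^-8 m⁴.
τ_max = T·r/J = 449.0 × 0.0157 / 9.423×10^-8 = 7.457×10^7 Pa.

7.46e7 Pa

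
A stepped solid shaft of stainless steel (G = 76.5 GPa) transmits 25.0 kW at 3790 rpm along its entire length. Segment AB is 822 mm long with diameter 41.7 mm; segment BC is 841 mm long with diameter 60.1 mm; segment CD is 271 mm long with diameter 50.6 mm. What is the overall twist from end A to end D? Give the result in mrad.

3.17 mrad

ω = 2π·3790/60 = 396.9 rad/s, so T = P/ω = 25.0×10³ / 396.9 = 62.99 N·m.
J_AB = π(0.0417)⁴/32 = 2.97×10^-7 m⁴; J_BC = π(0.0601)⁴/32 = 1.28×10^-6 m⁴; J_CD = π(0.0506)⁴/32 = 6.44×10^-7 m⁴.
θ = (T/G)·Σ L_i/J_i = (62.99/76.5×10⁹)·(0.822/2.97×10^-7 + 0.841/1.28×10^-6 + 0.271/6.44×10^-7) = 3.167×10^-3 rad.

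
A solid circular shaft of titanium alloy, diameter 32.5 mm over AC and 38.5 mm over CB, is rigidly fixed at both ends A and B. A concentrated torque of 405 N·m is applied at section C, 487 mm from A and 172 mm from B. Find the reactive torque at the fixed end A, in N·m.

Compatibility: T_A·a/J_AC = T_B·b/J_CB with T_A + T_B = T₀.
J_AC = 1.10×10^-7 m⁴, J_CB = 2.16×10^-7 m⁴, so T_A = T₀·(J_AC/a)/((J_AC/a)+(J_CB/b)) = 61.59 N·m, T_B = 343.4 N·m.

61.6 N·m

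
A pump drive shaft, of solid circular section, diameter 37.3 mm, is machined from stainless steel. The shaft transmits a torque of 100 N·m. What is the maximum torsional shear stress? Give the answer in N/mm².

J = πd⁴/32 = π(0.0373)⁴/32 = 1.900×10^-7 m⁴.
τ_max = T·r/J = 100.0 × 0.0186 / 1.900×10^-7 = 9.814×10^6 Pa.

9.81 N/mm²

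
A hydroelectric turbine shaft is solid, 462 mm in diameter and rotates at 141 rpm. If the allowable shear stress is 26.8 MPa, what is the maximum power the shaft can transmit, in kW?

7660 kW

J = πd⁴/32 = π(0.462)⁴/32 = 4.473×10^-3 m⁴.
T_max = τ_allow·J/r = 2.68×10^7 × 4.473×10^-3 / 0.231 = 518900 N·m.
ω = 2π·141/60 = 14.77 rad/s, so P_max = T_max·ω = 7.662×10^6 W.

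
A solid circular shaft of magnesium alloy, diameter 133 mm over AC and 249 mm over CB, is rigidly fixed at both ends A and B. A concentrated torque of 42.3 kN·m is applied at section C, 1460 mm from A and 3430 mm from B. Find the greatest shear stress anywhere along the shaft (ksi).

Compatibility: T_A·a/J_AC = T_B·b/J_CB with T_A + T_B = T₀.
J_AC = 3.07×10^-5 m⁴, J_CB = 3.77×10^-4 m⁴, so T_A = T₀·(J_AC/a)/((J_AC/a)+(J_CB/b)) = 6790 N·m, T_B = 35510 N·m.
τ in each portion: τ_AC = 1.47×10^7 Pa, τ_CB = 1.17×10^7 Pa; maximum is in AC.
τ_max = T_AC·r/J = 6790·0.0665/3.07×10^-5 = 1.470×10^7 Pa.

2.13 ksi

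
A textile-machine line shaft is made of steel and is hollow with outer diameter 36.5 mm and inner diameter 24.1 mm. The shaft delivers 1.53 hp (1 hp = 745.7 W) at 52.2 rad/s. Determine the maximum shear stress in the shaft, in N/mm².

ω = 52.2 rad/s, so T = P/ω = 1.53×745.7 / 52.20 = 21.86 N·m.
J = π(d_o⁴ − d_i⁴)/32 = π(0.0365⁴ − 0.0241⁴)/32 = 1.411×10^-7 m⁴.
τ_max = T·r/J = 21.86 × 0.0182 / 1.411×10^-7 = 2.826×10^6 Pa.

2.83 N/mm²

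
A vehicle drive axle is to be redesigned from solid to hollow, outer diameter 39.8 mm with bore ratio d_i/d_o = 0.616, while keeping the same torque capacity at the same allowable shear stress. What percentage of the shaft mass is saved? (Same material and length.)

Equal τ_max and T ⇒ the solid shaft needs d_s³ = d_o³(1−k⁴), so d_s = 39.8·(1−0.616⁴)^(1/3) = 37.79 mm.
Area ratio A_h/A_s = d_o²(1−k²)/d_s² = (1−k²)/(1−k⁴)^(2/3) = 0.6883.
Mass saving = 1 − 0.6883 = 31.2 %.

31.2 %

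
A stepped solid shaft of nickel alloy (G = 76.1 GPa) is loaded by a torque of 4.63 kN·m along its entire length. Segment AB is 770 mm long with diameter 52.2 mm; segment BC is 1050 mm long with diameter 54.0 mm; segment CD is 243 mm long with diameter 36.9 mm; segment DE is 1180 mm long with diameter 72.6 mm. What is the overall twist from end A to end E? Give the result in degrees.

J_AB = π(0.0522)⁴/32 = 7.29×10^-7 m⁴; J_BC = π(0.0540)⁴/32 = 8.35×10^-7 m⁴; J_CD = π(0.0369)⁴/32 = 1.82×10^-7 m⁴; J_DE = π(0.0726)⁴/32 = 2.73×10^-6 m⁴.
θ = (T/G)·Σ L_i/J_i = (4630/76.1×10⁹)·(0.770/7.29×10^-7 + 1.05/8.35×10^-7 + 0.243/1.82×10^-7 + 1.18/2.73×10^-6) = 0.2483 rad.

14.2°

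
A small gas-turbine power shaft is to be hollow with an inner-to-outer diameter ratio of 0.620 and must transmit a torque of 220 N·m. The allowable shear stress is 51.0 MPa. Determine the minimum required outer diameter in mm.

29.5 mm

For a hollow shaft with d_i/d_o = 0.620: τ_max = 16T/(π d_o³ (1−k⁴)), so d_o = [16T/(π τ_allow (1−k⁴))]^(1/3) = [16·220.0/(π·5.10×10^7·0.8522)]^(1/3) = 0.02954 m.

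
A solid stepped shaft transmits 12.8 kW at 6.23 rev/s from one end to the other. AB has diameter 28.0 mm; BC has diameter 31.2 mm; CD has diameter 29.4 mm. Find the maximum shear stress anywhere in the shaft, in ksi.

11.0 ksi

ω = 2π·6.23 = 39.14 rad/s, so T = P/ω = 12.8×10³ / 39.14 = 327.0 N·m.
Under the same torque, τ_max = 16T/(πd³) is largest where d is smallest — segment AB (d = 28.0 mm).
τ_max = 16·327.0/(π·(0.0280)³) = 7.586×10^7 Pa.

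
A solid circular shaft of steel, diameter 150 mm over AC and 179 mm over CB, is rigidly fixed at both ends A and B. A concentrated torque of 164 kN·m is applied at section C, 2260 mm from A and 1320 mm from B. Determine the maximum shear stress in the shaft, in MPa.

Compatibility: T_A·a/J_AC = T_B·b/J_CB with T_A + T_B = T₀.
J_AC = 4.97×10^-5 m⁴, J_CB = 1.01×10^-4 m⁴, so T_A = T₀·(J_AC/a)/((J_AC/a)+(J_CB/b)) = 36670 N·m, T_B = 127300 N·m.
τ in each portion: τ_AC = 5.53×10^7 Pa, τ_CB = 1.13×10^8 Pa; maximum is in CB.
τ_max = T_CB·r/J = 127300·0.0895/1.01×10^-4 = 1.131×10^8 Pa.

113 MPa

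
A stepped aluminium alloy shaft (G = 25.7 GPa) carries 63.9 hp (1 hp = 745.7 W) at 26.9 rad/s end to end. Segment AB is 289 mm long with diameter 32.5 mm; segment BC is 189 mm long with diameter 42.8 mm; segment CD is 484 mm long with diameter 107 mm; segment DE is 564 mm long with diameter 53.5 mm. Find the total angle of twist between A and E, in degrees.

15.6°

ω = 26.9 rad/s, so T = P/ω = 63.9×745.7 / 26.90 = 1771 N·m.
J_AB = π(0.0325)⁴/32 = 1.10×10^-7 m⁴; J_BC = π(0.0428)⁴/32 = 3.29×10^-7 m⁴; J_CD = π(0.107)⁴/32 = 1.29×10^-5 m⁴; J_DE = π(0.0535)⁴/32 = 8.04×10^-7 m⁴.
θ = (T/G)·Σ L_i/J_i = (1771/25.7×10⁹)·(0.289/1.10×10^-7 + 0.189/3.29×10^-7 + 0.484/1.29×10^-5 + 0.564/8.04×10^-7) = 0.2723 rad.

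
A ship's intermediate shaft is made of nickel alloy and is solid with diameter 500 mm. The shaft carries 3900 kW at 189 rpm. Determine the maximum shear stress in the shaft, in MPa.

ω = 2π·189/60 = 19.79 rad/s, so T = P/ω = 3900×10³ / 19.79 = 197000 N·m.
J = πd⁴/32 = π(0.500)⁴/32 = 6.136×10^-3 m⁴.
τ_max = T·r/J = 197000 × 0.250 / 6.136×10^-3 = 8.028×10^6 Pa.

8.03 MPa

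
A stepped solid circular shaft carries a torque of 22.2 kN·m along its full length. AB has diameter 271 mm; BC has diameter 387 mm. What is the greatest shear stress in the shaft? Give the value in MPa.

Under the same torque, τ_max = 16T/(πd³) is largest where d is smallest — segment AB (d = 271 mm).
τ_max = 16·22200/(π·(0.271)³) = 5.681×10^6 Pa.

5.68 MPa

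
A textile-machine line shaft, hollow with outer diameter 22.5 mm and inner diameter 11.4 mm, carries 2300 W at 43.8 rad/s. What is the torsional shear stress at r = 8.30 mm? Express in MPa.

18.5 MPa

ω = 43.8 rad/s, so T = P/ω = 2300 / 43.80 = 52.51 N·m.
J = π(d_o⁴ − d_i⁴)/32 = π(0.0225⁴ − 0.0114⁴)/32 = 2.350×10^-8 m⁴.
Shear stress varies linearly with radius: τ = T·r/J = 52.51 × 0.00830 / 2.350×10^-8 = 1.854×10^7 Pa.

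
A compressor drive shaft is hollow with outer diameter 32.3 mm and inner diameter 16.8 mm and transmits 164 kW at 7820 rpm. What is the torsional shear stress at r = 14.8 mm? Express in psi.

ω = 2π·7820/60 = 818.9 rad/s, so T = P/ω = 164×10³ / 818.9 = 200.3 N·m.
J = π(d_o⁴ − d_i⁴)/32 = π(0.0323⁴ − 0.0168⁴)/32 = 9.904×10^-8 m⁴.
Shear stress varies linearly with radius: τ = T·r/J = 200.3 × 0.0148 / 9.904×10^-8 = 2.993×10^7 Pa.

4340 psi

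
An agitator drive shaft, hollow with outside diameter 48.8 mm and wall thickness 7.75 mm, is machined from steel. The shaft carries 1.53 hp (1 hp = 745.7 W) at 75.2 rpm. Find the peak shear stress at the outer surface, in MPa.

ω = 2π·75.2/60 = 7.875 rad/s, so T = P/ω = 1.53×745.7 / 7.875 = 144.9 N·m.
J = π(d_o⁴ − d_i⁴)/32 = π(0.0488⁴ − 0.0333⁴)/32 = 4.361×10^-7 m⁴.
τ_max = T·r/J = 144.9 × 0.0244 / 4.361×10^-7 = 8.107×10^6 Pa.

8.11 MPa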